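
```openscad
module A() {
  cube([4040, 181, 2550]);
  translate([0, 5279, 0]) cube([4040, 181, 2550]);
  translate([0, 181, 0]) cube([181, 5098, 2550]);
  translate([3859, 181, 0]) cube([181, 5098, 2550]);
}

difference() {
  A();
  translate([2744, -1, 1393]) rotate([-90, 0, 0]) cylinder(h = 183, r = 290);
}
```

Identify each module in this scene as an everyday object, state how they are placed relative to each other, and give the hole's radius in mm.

A is a house frame. The house frame has a circular hole through its front wall. The hole's radius is 290 mm.

The subtracted cylinder has r = 290 mm.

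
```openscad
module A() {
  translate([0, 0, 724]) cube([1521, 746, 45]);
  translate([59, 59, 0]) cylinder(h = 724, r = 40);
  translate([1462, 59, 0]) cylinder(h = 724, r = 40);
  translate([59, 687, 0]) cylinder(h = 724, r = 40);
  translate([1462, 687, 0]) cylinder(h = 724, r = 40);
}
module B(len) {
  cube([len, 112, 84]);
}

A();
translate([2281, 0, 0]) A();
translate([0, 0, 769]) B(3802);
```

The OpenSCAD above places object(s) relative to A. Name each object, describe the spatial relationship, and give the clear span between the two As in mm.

A is a table. B is a beam. A beam spans the tops of two tables. The clear span between the two tables is 760 mm.

Second table starts at x = 2281; first ends at x = 1521; clear span = 2281 − 1521 = 760 mm.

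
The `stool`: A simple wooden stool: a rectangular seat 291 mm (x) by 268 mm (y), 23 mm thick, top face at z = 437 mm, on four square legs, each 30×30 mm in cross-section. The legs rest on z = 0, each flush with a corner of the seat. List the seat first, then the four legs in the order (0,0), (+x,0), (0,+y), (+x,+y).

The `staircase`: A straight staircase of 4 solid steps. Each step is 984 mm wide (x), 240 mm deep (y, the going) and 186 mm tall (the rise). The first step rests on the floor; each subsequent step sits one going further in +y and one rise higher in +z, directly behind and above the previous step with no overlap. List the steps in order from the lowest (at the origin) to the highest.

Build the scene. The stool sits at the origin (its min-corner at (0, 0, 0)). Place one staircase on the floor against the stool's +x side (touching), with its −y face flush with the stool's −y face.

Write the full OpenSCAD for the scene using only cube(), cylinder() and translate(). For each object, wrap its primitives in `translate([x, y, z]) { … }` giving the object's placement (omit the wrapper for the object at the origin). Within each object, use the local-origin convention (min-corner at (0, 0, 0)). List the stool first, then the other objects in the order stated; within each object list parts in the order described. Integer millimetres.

translate([0, 0, 414]) cube([291, 268, 23]);
cube([30, 30, 414]);
translate([261, 0, 0]) cube([30, 30, 414]);
translate([0, 238, 0]) cube([30, 30, 414]);
translate([261, 238, 0]) cube([30, 30, 414]);
translate([291, 0, 0]) {
  cube([984, 240, 186]);
  translate([0, 240, 186]) cube([984, 240, 186]);
  translate([0, 480, 372]) cube([984, 240, 186]);
  translate([0, 720, 558]) cube([984, 240, 186]);
}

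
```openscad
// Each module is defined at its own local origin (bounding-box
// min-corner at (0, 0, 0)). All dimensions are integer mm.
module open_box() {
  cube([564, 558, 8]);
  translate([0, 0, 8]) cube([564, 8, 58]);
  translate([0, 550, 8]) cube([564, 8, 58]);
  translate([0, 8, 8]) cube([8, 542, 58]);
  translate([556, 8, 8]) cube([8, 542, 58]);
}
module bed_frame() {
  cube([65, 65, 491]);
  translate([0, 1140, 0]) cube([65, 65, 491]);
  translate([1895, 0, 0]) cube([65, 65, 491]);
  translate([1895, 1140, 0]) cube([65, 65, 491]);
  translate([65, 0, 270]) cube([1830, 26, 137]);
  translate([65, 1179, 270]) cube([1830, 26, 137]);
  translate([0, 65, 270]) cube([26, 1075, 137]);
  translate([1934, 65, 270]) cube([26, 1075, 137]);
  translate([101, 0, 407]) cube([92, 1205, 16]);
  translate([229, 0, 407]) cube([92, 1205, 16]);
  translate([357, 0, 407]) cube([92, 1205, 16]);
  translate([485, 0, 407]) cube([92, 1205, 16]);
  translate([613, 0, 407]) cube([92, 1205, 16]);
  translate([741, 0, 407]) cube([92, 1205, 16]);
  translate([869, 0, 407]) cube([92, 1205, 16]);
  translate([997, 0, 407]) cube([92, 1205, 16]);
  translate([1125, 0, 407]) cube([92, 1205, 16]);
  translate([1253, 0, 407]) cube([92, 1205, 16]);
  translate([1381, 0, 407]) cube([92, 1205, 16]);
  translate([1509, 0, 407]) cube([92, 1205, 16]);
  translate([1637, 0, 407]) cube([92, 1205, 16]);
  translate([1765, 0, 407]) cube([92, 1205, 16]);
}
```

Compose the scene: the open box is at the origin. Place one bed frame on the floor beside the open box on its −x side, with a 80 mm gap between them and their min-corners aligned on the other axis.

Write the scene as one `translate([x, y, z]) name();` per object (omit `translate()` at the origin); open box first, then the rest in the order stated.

open_box();
translate([-2040, 0, 0]) bed_frame();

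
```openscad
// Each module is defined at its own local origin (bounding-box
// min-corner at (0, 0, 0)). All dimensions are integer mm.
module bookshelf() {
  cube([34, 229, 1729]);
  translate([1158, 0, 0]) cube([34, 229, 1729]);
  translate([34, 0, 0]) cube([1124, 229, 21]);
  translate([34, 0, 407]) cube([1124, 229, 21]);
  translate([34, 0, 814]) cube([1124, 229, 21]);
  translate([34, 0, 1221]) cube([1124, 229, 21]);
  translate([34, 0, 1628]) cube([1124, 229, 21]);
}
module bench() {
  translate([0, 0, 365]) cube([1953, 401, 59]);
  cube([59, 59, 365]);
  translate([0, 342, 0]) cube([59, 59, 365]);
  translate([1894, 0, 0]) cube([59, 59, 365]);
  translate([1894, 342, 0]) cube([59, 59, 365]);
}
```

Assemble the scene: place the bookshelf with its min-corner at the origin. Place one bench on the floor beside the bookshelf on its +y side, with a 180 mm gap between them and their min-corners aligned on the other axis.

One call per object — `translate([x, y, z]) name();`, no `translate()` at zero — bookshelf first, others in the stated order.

bookshelf();
translate([0, 409, 0]) bench();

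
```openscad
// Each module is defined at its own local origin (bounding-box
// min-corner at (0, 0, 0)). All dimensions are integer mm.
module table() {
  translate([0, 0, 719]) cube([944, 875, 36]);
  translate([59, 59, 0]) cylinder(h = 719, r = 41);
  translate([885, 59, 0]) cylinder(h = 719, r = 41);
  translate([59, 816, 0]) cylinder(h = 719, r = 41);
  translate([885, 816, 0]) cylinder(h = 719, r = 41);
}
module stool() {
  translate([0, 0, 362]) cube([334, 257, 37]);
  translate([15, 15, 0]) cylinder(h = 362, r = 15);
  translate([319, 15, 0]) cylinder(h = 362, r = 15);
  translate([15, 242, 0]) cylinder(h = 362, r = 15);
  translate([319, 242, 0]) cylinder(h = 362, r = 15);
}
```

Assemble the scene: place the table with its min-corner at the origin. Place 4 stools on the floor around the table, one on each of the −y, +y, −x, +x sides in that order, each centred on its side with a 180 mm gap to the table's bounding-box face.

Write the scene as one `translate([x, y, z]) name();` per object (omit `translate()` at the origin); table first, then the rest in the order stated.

table();
translate([305, -437, 0]) stool();
translate([305, 1055, 0]) stool();
translate([-514, 309, 0]) stool();
translate([1124, 309, 0]) stool();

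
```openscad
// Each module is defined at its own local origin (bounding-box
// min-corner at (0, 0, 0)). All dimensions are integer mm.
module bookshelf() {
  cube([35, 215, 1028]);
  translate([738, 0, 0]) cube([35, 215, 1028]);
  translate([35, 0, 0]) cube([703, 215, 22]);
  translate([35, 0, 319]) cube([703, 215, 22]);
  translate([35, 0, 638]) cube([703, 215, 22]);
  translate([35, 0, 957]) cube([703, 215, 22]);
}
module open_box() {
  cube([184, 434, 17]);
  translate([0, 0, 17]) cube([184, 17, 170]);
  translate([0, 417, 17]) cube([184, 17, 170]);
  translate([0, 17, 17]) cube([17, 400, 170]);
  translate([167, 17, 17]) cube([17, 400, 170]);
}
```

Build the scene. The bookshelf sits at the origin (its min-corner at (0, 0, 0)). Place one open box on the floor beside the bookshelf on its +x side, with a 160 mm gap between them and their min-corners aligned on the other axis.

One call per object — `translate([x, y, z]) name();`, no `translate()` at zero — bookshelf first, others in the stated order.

bookshelf();
translate([933, 0, 0]) open_box();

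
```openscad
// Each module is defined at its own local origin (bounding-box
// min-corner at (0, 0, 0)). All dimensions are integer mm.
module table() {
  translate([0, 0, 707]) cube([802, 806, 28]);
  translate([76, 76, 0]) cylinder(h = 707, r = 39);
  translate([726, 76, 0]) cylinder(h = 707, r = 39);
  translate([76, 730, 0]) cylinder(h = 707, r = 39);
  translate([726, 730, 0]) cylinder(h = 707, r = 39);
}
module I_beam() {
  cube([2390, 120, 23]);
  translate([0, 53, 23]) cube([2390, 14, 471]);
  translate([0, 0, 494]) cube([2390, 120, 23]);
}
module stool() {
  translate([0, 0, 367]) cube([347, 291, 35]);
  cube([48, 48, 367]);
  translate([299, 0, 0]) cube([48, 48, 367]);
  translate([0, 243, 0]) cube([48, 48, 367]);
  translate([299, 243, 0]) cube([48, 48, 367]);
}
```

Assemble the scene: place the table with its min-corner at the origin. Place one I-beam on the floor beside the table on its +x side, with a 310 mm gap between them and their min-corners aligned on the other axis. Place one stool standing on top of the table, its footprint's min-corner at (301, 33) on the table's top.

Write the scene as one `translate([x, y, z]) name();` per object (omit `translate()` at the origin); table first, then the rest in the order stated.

table();
translate([1112, 0, 0]) I_beam();
translate([301, 33, 735]) stool();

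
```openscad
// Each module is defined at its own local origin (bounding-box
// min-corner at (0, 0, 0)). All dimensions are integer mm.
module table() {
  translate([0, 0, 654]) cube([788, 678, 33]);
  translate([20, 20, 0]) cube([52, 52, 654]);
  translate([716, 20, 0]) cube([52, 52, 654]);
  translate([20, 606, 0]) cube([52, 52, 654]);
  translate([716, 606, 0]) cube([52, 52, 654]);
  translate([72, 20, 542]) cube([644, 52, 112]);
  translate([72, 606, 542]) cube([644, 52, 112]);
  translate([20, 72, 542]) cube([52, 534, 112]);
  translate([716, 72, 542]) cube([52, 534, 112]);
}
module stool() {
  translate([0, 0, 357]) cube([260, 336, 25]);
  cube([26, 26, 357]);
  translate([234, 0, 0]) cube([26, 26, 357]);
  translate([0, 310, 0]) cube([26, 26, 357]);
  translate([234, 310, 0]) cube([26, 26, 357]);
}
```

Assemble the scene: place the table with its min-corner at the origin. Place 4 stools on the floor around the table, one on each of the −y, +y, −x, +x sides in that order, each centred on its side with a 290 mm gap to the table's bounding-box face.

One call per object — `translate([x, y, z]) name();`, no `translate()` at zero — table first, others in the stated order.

table();
translate([264, -626, 0]) stool();
translate([264, 968, 0]) stool();
translate([-550, 171, 0]) stool();
translate([1078, 171, 0]) stool();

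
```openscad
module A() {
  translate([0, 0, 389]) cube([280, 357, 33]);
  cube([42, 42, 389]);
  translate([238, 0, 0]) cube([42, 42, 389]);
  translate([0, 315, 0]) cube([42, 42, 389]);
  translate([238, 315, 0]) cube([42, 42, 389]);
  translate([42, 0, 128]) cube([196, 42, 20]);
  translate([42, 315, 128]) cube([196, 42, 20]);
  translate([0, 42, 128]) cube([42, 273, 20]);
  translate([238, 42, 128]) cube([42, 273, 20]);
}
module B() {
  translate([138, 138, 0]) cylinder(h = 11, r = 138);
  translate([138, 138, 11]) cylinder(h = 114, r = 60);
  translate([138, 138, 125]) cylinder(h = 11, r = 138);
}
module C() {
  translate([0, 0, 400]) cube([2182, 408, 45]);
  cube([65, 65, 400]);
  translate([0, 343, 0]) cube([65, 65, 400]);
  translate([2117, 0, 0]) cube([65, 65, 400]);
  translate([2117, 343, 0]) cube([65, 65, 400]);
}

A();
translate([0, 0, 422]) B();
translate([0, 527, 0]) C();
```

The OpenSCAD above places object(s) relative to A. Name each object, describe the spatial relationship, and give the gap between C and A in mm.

A is a stool. B is a spool. C is a bench. The spool is on top of the stool. The bench is on the floor beside the stool on its +y side. The gap between the bench and the stool is 170 mm.

The bench's nearest face is 170 mm from the stool's +y face.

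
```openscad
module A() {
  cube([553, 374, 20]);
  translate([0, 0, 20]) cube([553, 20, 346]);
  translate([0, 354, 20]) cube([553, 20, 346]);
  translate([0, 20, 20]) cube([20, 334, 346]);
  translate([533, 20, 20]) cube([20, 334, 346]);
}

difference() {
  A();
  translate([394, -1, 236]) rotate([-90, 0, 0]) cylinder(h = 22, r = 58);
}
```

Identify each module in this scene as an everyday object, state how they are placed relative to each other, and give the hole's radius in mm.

A is an open box. The open box has a circular hole through its front wall. The hole's radius is 58 mm.

The subtracted cylinder has r = 58 mm.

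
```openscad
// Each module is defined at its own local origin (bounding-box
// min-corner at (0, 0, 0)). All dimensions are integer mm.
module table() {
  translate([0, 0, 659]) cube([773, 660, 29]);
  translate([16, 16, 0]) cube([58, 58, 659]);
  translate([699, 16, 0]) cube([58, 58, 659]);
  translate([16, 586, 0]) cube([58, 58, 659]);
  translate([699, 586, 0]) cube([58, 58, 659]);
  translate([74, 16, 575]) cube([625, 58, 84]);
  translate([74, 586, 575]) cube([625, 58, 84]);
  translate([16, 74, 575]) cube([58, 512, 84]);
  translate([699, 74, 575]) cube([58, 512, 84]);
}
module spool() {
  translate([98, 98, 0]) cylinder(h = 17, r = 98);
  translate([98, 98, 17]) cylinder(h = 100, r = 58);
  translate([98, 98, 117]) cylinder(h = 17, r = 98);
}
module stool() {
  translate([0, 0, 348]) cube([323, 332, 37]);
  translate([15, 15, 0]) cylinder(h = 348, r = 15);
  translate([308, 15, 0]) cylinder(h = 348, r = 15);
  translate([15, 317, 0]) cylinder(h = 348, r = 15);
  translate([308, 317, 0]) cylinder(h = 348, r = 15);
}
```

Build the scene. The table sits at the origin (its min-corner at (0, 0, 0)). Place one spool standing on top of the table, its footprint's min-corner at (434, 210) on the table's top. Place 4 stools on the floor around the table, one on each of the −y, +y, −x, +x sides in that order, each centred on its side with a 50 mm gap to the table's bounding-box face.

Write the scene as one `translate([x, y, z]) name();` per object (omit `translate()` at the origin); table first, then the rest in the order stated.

table();
translate([434, 210, 688]) spool();
translate([225, -382, 0]) stool();
translate([225, 710, 0]) stool();
translate([-373, 164, 0]) stool();
translate([823, 164, 0]) stool();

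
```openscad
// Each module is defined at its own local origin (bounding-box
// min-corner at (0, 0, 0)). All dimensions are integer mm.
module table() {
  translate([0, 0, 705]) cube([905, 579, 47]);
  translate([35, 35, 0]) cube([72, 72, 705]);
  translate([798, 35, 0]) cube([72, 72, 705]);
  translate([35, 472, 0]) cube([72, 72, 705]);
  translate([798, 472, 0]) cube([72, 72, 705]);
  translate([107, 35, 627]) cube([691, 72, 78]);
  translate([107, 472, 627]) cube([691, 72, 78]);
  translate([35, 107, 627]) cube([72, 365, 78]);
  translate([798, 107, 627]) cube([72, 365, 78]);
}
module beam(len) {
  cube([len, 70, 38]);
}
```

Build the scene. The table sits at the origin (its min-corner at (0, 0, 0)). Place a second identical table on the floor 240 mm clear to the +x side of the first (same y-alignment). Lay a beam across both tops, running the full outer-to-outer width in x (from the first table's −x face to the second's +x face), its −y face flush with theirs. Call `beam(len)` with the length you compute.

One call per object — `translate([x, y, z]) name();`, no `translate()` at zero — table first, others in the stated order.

table();
translate([1145, 0, 0]) table();
translate([0, 0, 752]) beam(2050);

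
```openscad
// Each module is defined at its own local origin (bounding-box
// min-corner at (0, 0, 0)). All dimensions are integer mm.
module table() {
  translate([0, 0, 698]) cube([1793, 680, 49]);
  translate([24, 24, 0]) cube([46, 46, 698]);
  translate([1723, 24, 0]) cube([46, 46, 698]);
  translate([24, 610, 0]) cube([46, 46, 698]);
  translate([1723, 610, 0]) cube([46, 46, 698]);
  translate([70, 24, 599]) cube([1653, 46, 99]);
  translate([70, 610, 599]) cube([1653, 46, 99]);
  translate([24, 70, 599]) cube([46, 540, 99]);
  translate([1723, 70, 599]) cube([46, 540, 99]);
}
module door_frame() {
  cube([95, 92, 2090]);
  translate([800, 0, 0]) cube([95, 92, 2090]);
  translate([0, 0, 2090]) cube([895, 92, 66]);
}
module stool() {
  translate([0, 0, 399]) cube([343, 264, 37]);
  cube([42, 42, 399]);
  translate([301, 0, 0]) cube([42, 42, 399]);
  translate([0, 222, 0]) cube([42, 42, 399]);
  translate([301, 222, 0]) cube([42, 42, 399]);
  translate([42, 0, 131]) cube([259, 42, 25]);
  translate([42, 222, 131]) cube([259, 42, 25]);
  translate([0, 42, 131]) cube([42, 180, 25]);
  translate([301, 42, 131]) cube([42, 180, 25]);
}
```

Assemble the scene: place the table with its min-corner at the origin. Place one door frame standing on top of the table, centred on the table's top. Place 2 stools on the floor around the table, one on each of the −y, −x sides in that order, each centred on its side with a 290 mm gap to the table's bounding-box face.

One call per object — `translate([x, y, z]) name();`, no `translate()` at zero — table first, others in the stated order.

table();
translate([449, 294, 747]) door_frame();
translate([725, -554, 0]) stool();
translate([-633, 208, 0]) stool();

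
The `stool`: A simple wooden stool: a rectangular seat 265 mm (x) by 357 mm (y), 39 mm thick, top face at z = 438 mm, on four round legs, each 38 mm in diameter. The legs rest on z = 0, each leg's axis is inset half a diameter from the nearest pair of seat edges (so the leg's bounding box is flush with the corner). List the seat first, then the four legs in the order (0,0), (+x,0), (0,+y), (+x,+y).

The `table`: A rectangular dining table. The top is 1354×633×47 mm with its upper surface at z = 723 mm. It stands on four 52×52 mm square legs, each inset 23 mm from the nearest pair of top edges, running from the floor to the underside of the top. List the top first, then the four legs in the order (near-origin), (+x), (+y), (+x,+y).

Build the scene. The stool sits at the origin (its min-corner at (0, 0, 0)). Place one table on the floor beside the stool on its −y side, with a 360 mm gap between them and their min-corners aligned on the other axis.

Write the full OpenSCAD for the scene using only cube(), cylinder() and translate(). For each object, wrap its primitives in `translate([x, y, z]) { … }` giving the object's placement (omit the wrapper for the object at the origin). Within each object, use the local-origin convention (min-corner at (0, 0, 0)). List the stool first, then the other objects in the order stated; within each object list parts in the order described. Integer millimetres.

translate([0, 0, 399]) cube([265, 357, 39]);
translate([19, 19, 0]) cylinder(h = 399, r = 19);
translate([246, 19, 0]) cylinder(h = 399, r = 19);
translate([19, 338, 0]) cylinder(h = 399, r = 19);
translate([246, 338, 0]) cylinder(h = 399, r = 19);
translate([0, -993, 0]) {
  translate([0, 0, 676]) cube([1354, 633, 47]);
  translate([23, 23, 0]) cube([52, 52, 676]);
  translate([1279, 23, 0]) cube([52, 52, 676]);
  translate([23, 558, 0]) cube([52, 52, 676]);
  translate([1279, 558, 0]) cube([52, 52, 676]);
}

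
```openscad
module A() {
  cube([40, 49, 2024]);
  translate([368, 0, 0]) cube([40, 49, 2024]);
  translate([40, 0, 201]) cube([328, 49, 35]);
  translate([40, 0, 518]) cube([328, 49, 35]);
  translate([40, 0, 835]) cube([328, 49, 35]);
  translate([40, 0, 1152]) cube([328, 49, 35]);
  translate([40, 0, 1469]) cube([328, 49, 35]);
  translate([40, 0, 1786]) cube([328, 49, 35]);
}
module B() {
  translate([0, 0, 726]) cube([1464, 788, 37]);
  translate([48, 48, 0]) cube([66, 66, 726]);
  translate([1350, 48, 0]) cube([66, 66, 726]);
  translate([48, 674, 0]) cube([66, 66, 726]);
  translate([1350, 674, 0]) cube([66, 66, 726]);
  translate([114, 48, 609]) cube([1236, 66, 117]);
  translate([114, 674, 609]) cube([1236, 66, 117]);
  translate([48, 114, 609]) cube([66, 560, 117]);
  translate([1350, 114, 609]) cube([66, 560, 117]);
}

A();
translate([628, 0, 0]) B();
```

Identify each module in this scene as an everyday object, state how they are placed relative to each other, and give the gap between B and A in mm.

The table's nearest face is 220 mm from the ladder's +x face.

A is a ladder. B is a table. The table is on the floor beside the ladder on its +x side. The gap between the table and the ladder is 220 mm.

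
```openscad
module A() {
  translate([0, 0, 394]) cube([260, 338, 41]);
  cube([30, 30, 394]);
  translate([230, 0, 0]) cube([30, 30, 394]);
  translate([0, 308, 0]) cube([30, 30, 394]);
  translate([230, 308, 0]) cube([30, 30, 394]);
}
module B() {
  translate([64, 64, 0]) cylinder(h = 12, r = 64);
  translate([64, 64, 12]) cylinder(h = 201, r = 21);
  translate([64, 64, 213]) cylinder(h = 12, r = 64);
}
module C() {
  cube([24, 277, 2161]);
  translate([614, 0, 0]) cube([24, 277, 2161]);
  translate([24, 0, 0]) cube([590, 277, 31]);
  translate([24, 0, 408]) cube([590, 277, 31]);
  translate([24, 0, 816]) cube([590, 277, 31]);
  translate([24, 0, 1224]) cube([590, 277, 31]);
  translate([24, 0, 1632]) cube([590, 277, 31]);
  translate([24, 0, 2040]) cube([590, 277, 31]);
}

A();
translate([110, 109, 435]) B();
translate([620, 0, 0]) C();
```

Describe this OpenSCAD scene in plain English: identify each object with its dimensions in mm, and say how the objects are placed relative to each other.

A is a four-legged stool. The seat is 260×338 mm, 41 mm thick, top at z = 435 mm. It stands on four square legs, each 30×30 mm in cross-section, from z = 0 to the seat underside, each flush with a corner of the seat.

B is a spool: two coaxial disc flanges of radius 64 mm and thickness 12 mm, joined by a core cylinder of radius 21 mm and height 201 mm. The lower flange rests on z = 0 and the three cylinders share a vertical axis.

C is a bookshelf 638 mm wide overall, 277 mm deep and 2161 mm tall. The two sides are 24 mm thick vertical panels. 6 horizontal shelves of 31 mm thickness span between the inner faces of the sides; the lowest shelf sits on the floor and shelves are stacked with a clear vertical gap of 377 mm between each pair.

The spool is on top of the stool. The bookshelf is on the floor beside the stool on its +x side.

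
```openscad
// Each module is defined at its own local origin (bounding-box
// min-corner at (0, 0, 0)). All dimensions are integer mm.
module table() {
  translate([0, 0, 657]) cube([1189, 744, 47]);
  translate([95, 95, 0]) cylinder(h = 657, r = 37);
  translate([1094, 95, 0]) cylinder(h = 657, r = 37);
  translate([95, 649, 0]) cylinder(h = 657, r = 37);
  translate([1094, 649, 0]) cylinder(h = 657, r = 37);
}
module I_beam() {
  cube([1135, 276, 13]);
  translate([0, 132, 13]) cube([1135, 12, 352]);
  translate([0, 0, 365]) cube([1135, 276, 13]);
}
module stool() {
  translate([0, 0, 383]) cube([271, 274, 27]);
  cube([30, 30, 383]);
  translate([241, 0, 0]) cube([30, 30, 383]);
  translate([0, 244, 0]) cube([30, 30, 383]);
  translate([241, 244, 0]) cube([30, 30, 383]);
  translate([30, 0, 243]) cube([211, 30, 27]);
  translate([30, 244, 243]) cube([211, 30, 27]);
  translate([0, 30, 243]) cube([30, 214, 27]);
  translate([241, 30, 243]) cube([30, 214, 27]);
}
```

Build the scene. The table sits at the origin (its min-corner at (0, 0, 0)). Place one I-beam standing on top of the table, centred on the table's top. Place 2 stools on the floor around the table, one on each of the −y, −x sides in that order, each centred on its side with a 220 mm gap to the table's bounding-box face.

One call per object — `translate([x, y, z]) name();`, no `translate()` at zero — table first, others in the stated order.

table();
translate([27, 234, 704]) I_beam();
translate([459, -494, 0]) stool();
translate([-491, 235, 0]) stool();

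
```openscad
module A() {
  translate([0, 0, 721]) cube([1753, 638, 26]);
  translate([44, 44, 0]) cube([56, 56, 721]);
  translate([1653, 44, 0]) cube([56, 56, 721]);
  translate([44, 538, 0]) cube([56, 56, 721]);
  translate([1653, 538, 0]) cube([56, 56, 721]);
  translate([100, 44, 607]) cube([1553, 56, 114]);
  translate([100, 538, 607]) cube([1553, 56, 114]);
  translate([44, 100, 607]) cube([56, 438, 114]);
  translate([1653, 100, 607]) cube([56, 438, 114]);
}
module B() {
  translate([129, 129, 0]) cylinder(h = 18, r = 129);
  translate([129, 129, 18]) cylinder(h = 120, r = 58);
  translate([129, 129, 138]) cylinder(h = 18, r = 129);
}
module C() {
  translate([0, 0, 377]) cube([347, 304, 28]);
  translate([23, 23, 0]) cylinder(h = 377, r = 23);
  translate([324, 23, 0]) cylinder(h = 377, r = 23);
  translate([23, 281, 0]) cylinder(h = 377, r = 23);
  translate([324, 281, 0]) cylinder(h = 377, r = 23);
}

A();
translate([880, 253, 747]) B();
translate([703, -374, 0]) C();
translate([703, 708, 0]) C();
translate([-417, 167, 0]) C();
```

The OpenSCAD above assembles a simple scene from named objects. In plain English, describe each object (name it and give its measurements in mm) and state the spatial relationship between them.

A is a table: top 1753 mm (x) × 638 mm (y), 26 mm thick, upper face at z = 747 mm, on four 56×56 mm square legs, each inset 44 mm from the nearest pair of top edges, running from z = 0 to the bottom of the top. Four apron rails, 56 mm thick and 114 mm tall, run between adjacent legs with their top edges flush with the underside of the top and their outer faces flush with the legs' outer faces.

B is a spool: two coaxial disc flanges of radius 129 mm and thickness 18 mm, joined by a core cylinder of radius 58 mm and height 120 mm. The lower flange rests on z = 0 and the three cylinders share a vertical axis.

C is a simple wooden stool: a rectangular seat 347 mm (x) by 304 mm (y), 28 mm thick, top face at z = 405 mm, on four round legs, each 46 mm in diameter. The legs rest on z = 0, each leg's axis is inset half a diameter from the nearest pair of seat edges (so the leg's bounding box is flush with the corner).

The spool is on top of the table. Three stools sit around the table at the −y, +y, −x sides.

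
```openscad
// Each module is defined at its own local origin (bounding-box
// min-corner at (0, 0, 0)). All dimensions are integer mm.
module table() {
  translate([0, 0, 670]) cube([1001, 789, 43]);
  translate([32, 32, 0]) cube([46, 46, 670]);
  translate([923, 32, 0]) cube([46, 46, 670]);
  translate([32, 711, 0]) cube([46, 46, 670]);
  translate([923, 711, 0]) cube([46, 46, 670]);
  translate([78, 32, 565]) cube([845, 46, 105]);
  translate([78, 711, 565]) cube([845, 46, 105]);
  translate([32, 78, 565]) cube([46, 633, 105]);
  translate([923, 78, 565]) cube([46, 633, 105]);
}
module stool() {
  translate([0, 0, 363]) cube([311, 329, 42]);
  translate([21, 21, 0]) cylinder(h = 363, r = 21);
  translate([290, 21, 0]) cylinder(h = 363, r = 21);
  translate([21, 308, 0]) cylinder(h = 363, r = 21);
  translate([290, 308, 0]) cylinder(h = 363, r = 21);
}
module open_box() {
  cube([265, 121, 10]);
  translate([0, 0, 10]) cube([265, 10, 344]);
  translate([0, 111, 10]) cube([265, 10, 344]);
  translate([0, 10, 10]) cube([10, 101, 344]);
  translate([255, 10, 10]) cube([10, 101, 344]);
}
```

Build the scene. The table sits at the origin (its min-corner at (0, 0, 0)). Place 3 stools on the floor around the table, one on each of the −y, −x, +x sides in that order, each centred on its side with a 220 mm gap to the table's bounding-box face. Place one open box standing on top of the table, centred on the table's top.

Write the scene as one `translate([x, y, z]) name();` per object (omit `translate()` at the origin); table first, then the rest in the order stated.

table();
translate([345, -549, 0]) stool();
translate([-531, 230, 0]) stool();
translate([1221, 230, 0]) stool();
translate([368, 334, 713]) open_box();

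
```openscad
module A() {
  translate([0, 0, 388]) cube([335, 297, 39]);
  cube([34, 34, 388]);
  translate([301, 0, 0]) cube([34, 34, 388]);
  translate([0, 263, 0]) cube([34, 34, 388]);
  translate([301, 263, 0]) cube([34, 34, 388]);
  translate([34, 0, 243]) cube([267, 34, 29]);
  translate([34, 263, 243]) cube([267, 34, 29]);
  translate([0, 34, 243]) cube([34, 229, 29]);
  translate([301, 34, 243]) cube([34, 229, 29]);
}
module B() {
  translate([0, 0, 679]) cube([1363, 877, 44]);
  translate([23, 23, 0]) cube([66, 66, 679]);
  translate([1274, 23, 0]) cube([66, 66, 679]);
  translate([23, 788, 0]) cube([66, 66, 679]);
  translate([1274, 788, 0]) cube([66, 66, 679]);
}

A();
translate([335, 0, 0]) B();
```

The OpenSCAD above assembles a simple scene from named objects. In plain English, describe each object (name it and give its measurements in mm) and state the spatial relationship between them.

A is a four-legged stool. The seat is 335×297 mm, 39 mm thick, top at z = 427 mm. It stands on four square legs, each 34×34 mm in cross-section, from z = 0 to the seat underside, each flush with a corner of the seat. Four stretchers, 34 mm wide and 29 mm tall, connect adjacent legs with their undersides at z = 243 mm, each running between the inner faces of the legs it joins and aligned with the legs' outer faces on the other axis.

B is a table: top 1363 mm (x) × 877 mm (y), 44 mm thick, upper face at z = 723 mm, on four 66×66 mm square legs, each inset 23 mm from the nearest pair of top edges, running from z = 0 to the bottom of the top.

The table is against the stool's +x side, with their −y faces flush.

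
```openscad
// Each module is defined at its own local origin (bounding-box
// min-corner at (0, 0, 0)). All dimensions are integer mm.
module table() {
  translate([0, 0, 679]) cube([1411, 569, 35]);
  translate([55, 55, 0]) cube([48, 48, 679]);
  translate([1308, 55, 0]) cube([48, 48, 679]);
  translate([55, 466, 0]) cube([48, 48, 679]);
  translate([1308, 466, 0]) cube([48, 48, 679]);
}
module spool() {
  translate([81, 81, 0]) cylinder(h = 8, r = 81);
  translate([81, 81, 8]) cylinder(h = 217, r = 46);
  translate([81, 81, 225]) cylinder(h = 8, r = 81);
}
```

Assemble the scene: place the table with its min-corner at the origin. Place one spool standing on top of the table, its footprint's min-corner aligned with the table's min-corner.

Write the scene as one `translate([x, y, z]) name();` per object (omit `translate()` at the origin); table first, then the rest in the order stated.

table();
translate([0, 0, 714]) spool();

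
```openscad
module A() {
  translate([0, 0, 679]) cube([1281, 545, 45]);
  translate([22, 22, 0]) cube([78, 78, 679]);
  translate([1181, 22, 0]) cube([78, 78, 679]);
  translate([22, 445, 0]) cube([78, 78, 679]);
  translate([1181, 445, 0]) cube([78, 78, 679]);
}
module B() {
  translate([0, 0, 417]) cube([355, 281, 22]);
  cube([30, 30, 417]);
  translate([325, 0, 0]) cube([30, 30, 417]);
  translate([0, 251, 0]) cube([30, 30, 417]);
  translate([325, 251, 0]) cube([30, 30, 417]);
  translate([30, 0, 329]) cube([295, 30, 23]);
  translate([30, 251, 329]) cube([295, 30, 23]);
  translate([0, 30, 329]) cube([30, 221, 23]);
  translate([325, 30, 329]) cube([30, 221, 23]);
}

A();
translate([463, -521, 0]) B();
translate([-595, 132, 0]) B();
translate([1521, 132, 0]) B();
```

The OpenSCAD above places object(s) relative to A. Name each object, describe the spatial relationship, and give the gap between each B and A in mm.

Each stool's nearest face is 240 mm from the table's bounding box.

A is a table. B is a stool. Three stools sit around the table at the −y, −x, +x sides. The gap between each stool and the table is 240 mm.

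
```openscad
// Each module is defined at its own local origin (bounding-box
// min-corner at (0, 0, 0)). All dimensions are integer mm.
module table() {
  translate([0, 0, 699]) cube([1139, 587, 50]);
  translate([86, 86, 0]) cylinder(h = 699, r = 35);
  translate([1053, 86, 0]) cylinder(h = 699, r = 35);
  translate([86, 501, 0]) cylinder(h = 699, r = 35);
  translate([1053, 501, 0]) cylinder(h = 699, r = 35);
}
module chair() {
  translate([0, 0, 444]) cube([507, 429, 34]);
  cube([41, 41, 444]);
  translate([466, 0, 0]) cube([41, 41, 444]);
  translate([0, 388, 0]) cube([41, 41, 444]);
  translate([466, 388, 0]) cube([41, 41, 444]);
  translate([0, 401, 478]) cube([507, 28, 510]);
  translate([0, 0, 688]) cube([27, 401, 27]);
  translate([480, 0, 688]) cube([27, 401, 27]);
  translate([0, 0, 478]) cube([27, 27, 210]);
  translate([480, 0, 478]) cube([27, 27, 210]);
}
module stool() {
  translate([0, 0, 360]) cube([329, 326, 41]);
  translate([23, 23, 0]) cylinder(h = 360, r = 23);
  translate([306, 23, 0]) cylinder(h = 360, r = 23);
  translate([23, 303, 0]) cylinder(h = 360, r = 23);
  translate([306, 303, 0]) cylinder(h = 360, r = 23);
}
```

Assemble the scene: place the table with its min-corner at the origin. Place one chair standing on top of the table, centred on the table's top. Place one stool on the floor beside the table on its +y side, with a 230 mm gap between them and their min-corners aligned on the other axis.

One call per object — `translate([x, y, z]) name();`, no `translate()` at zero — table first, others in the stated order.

table();
translate([316, 79, 749]) chair();
translate([0, 817, 0]) stool();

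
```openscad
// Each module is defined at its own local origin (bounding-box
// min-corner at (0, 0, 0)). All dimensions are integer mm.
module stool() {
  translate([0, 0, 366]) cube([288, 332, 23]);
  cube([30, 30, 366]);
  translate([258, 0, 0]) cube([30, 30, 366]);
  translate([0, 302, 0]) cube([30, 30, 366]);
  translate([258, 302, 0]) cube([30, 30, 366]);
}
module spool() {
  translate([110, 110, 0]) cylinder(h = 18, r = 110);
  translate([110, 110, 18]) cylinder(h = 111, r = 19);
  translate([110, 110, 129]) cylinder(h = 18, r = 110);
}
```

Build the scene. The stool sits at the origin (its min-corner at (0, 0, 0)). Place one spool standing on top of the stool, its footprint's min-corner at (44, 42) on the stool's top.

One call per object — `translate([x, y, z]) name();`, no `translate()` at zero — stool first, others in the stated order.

stool();
translate([44, 42, 389]) spool();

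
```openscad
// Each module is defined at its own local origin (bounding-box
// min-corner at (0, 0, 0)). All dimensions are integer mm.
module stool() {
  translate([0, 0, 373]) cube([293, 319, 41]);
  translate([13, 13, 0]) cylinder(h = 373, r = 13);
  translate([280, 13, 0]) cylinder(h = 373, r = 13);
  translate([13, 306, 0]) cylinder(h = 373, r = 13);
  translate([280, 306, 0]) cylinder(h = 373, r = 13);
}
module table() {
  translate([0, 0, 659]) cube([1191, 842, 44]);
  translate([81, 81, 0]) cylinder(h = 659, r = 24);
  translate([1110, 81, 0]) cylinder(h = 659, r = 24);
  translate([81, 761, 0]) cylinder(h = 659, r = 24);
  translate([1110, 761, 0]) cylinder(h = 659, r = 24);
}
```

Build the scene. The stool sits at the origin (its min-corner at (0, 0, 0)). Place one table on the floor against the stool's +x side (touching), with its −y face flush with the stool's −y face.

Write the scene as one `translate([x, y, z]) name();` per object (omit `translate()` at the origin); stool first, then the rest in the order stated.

stool();
translate([293, 0, 0]) table();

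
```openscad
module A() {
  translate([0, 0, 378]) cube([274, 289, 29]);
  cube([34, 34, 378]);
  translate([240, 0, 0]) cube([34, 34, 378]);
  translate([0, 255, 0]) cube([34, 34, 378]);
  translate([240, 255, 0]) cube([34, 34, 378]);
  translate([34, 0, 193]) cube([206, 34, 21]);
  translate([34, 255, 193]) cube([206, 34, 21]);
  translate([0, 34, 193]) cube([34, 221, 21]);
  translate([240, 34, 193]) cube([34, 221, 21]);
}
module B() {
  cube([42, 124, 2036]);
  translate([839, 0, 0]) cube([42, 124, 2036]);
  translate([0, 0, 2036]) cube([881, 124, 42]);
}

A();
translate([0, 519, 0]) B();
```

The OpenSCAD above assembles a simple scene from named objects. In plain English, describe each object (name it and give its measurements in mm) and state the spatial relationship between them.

A is a four-legged stool. The seat is a 274×289×29 mm slab whose top surface is at z = 407 mm; four square legs, each 34×34 mm in cross-section, run from the floor (z = 0) to the underside of the seat, each flush with a corner of the seat. Four stretchers, 34 mm wide and 21 mm tall, connect adjacent legs with their undersides at z = 193 mm, each running between the inner faces of the legs it joins and aligned with the legs' outer faces on the other axis.

B is a door frame. The clear opening is 797 mm wide and 2036 mm high. Two 42 mm wide jambs, 124 mm deep, stand either side of the opening from the floor to the top of the opening. A 42 mm thick head sits across the top of both jambs, spanning the full outside width of the frame.

The door frame is on the floor beside the stool on its +y side.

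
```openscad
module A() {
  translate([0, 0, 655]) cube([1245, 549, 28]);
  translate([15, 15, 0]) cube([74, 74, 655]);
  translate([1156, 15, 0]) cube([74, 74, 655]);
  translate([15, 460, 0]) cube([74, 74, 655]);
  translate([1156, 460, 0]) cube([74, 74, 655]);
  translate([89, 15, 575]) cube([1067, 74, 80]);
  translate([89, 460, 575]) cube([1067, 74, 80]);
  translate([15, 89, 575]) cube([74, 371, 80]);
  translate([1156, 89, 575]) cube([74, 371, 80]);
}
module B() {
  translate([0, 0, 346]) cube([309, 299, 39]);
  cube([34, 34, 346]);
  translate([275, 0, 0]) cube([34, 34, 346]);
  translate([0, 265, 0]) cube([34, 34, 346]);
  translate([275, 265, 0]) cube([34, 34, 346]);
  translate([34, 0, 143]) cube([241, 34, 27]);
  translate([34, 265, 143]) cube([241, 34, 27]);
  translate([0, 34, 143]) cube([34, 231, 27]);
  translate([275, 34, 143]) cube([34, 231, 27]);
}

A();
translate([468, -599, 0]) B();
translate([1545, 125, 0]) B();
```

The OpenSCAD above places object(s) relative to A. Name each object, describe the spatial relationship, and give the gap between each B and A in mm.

A is a table. B is a stool. Two stools sit around the table at the −y, +x sides. The gap between each stool and the table is 300 mm.

Each stool's nearest face is 300 mm from the table's bounding box.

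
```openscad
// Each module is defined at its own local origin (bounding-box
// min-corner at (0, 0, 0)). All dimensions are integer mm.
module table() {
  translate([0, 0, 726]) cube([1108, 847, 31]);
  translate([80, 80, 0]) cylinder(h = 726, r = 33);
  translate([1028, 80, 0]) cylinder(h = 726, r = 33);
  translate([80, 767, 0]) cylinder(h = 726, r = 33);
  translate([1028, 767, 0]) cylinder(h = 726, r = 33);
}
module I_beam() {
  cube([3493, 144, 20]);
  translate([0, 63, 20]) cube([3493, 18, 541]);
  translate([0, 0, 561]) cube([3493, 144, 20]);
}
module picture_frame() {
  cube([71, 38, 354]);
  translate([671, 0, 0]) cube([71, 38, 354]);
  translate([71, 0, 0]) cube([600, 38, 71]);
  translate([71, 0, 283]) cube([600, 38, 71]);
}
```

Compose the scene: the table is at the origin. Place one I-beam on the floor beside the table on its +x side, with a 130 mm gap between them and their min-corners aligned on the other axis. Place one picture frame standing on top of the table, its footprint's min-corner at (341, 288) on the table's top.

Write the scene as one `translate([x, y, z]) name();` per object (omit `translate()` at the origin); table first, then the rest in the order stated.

table();
translate([1238, 0, 0]) I_beam();
translate([341, 288, 757]) picture_frame();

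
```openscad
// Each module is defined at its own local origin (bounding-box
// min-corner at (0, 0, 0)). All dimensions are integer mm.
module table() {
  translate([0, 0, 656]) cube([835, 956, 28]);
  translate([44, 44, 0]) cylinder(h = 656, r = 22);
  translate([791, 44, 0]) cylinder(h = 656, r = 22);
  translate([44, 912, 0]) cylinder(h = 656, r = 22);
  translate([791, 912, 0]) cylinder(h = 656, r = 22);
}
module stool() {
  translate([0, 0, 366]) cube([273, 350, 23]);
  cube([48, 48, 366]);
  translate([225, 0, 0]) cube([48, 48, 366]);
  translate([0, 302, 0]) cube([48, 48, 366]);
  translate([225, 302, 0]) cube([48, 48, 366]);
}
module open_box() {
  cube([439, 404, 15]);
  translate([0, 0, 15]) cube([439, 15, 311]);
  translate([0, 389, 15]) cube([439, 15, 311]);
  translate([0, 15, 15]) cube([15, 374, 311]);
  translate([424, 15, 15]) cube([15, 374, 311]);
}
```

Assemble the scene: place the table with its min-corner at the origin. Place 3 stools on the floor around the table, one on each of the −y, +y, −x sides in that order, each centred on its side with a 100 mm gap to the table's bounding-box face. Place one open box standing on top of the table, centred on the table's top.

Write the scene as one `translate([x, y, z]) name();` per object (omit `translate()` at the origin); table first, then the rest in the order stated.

table();
translate([281, -450, 0]) stool();
translate([281, 1056, 0]) stool();
translate([-373, 303, 0]) stool();
translate([198, 276, 684]) open_box();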